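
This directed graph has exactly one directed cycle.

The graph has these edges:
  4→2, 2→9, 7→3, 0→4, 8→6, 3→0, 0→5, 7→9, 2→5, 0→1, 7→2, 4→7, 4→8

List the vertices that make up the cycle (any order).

0, 3, 4, 7

DFS with gray/black marking from 4:
4 gray
  2 gray
    5 gray
    5 black
    9 gray
    9 black
  2 black
  8 gray
    6 gray
    6 black
  8 black
  7 gray
    7→2: 2 black — skip
    7→9: 9 black — skip
    3 gray
      0 gray
        0→5: 5 black — skip
        1 gray
        1 black
        0→4: 4 is gray → back edge
Back edge closes the cycle 4 → 7 → 3 → 0 → 4; its vertices are {0, 3, 4, 7}.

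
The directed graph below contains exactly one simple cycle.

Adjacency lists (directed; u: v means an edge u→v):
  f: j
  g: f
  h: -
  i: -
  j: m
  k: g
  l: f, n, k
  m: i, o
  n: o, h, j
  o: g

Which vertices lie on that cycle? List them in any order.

f, g, j, m, o

DFS with gray/black marking from j:
j gray
  m gray
    i gray
    i black
    o gray
      g gray
        f gray
          f→j: j is gray → back edge
Back edge closes the cycle j → m → o → g → f → j; its vertices are {f, g, j, m, o}.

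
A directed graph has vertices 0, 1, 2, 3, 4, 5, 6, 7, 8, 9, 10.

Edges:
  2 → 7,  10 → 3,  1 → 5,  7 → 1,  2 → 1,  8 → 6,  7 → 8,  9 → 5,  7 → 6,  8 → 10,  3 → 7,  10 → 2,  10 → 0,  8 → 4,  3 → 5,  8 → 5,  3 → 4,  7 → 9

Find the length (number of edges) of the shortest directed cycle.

For each vertex v, BFS finds the shortest path from v back to v.
The shortest such closed walk is 2 → 7 → 8 → 10 → 2, length 4.

4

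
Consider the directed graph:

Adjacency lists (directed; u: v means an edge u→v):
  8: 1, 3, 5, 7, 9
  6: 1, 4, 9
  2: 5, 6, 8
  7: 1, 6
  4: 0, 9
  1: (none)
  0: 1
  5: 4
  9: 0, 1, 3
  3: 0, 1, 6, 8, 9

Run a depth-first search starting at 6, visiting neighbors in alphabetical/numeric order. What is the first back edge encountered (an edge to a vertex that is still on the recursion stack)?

DFS from 6 (visiting neighbors in alphabetical/numeric order); mark gray on enter, black on exit:
6 gray
  1 gray
  1 black
  4 gray
    0 gray
      0→1: 1 black — skip
    0 black
    9 gray
      9→0: 0 black — skip
      9→1: 1 black — skip
      3 gray
        3→0: 0 black — skip
        3→1: 1 black — skip
        3→6: 6 is gray → back edge
First back edge: 3 → 6.

3->6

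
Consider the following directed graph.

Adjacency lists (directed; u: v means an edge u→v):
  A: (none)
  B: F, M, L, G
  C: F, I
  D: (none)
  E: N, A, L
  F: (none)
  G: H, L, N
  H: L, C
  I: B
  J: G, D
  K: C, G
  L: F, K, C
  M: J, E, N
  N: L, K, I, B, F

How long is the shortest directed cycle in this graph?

For each vertex v, BFS finds the shortest path from v back to v.
The shortest such closed walk is M → N → B → M, length 3.

3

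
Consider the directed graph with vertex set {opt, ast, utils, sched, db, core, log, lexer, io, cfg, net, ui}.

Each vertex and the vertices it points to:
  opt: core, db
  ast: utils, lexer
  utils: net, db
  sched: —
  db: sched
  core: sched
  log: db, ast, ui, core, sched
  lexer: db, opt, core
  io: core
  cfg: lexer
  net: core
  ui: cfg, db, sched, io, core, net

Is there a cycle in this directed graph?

No

DFS with white/gray/black marking, starting from opt:
opt gray
  core gray
    sched gray
    sched black
  core black
  db gray
    db→sched: sched black — skip
  db black
opt black
ast gray
  utils gray
    net gray
      net→core: core black — skip
    net black
    utils→db: db black — skip
  utils black
  lexer gray
    lexer→db: db black — skip
    lexer→opt: opt black — skip
    lexer→core: core black — skip
  lexer black
ast black
log gray
  log→db: db black — skip
  log→ast: ast black — skip
  ui gray
    cfg gray
      cfg→lexer: lexer black — skip
    cfg black
    ui→db: db black — skip
    ui→sched: sched black — skip
    io gray
      io→core: core black — skip
    io black
    ui→core: core black — skip
    ui→net: net black — skip
  ui black
  log→core: core black — skip
  log→sched: sched black — skip
log black
Every edge goes to a white or black vertex — no back edge, so the graph is acyclic.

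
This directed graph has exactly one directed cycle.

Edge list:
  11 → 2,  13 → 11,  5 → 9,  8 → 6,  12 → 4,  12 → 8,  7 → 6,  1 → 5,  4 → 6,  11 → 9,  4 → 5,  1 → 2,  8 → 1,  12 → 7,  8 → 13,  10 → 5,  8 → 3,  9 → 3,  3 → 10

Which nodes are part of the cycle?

3, 5, 9, 10

DFS with gray/black marking from 3:
3 gray
  10 gray
    5 gray
      9 gray
        9→3: 3 is gray → back edge
Back edge closes the cycle 3 → 10 → 5 → 9 → 3; its vertices are {3, 5, 9, 10}.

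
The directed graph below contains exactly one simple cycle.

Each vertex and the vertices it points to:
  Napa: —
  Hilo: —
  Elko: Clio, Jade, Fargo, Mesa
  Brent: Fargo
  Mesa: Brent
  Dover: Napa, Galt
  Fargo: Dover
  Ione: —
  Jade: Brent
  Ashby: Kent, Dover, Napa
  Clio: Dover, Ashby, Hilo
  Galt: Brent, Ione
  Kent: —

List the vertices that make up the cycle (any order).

Galt, Brent, Dover, Fargo

DFS with gray/black marking from Dover:
Dover gray
  Napa gray
  Napa black
  Galt gray
    Brent gray
      Fargo gray
        Fargo→Dover: Dover is gray → back edge
Back edge closes the cycle Dover → Galt → Brent → Fargo → Dover; its vertices are {Galt, Brent, Dover, Fargo}.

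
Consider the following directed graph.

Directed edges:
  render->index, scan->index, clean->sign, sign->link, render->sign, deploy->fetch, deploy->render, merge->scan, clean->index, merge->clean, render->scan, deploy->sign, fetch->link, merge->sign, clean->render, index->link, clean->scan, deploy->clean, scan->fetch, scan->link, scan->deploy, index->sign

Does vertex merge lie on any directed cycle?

No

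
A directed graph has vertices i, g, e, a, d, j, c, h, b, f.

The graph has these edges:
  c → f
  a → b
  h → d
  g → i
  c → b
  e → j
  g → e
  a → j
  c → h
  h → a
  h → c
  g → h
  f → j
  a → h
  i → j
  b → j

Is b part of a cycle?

No

b lies on a cycle iff there is a path from b back to itself.
Exploring from b, it never reaches itself; equivalently, its strongly connected component is a singleton.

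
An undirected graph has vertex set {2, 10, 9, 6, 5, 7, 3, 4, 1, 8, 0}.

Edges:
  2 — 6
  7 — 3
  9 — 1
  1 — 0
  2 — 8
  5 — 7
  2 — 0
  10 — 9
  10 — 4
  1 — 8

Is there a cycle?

Yes

DFS, tracking each vertex's parent; an edge to a visited non-parent vertex closes a cycle.
Start from 1:
visit 1 (parent –)
  visit 9 (parent 1)
    visit 10 (parent 9)
      10–9: parent, skip
      visit 4 (parent 10)
        4–10: parent, skip
    9–1: parent, skip
  visit 0 (parent 1)
    0–1: parent, skip
    visit 2 (parent 0)
      visit 8 (parent 2)
        8–1: 1 visited and ≠ parent → cycle
Cycle: 1 – 0 – 2 – 8 – 1.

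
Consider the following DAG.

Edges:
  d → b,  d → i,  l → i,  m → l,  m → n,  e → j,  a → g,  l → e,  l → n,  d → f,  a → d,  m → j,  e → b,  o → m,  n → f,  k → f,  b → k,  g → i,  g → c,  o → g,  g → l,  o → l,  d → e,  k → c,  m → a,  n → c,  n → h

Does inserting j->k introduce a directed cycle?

No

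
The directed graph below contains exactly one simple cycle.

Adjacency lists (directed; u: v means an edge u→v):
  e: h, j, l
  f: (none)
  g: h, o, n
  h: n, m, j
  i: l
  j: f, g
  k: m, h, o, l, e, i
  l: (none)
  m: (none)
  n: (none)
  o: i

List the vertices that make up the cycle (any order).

g, h, j

DFS with gray/black marking from j:
j gray
  f gray
  f black
  g gray
    h gray
      n gray
      n black
      m gray
      m black
      h→j: j is gray → back edge
Back edge closes the cycle j → g → h → j; its vertices are {g, h, j}.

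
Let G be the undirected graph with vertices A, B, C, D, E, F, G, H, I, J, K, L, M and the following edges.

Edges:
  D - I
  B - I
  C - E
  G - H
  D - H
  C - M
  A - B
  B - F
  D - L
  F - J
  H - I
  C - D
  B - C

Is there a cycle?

Yes

DFS, tracking each vertex's parent; an edge to a visited non-parent vertex closes a cycle.
Start from J:
visit J (parent –)
  visit F (parent J)
    F–J: parent, skip
    visit B (parent F)
      B–F: parent, skip
      visit A (parent B)
        A–B: parent, skip
      visit C (parent B)
        visit M (parent C)
          M–C: parent, skip
        visit D (parent C)
          visit I (parent D)
            I–B: B visited and ≠ parent → cycle
Cycle: B – C – D – I – B.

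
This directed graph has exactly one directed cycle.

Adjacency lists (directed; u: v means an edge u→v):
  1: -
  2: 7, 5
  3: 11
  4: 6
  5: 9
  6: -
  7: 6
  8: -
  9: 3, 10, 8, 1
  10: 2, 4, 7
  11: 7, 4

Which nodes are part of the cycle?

2, 5, 9, 10

DFS with gray/black marking from 5:
5 gray
  9 gray
    3 gray
      11 gray
        7 gray
          6 gray
          6 black
        7 black
        4 gray
          4→6: 6 black — skip
        4 black
      11 black
    3 black
    10 gray
      2 gray
        2→7: 7 black — skip
        2→5: 5 is gray → back edge
Back edge closes the cycle 5 → 9 → 10 → 2 → 5; its vertices are {2, 5, 9, 10}.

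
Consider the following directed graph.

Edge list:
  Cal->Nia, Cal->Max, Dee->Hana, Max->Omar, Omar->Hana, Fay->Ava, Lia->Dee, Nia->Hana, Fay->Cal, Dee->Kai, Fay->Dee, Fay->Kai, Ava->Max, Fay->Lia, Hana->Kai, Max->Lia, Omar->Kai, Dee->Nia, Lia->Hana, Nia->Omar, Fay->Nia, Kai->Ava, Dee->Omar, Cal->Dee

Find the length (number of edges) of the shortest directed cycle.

For each vertex v, BFS finds the shortest path from v back to v.
The shortest such closed walk is Ava → Max → Omar → Kai → Ava, length 4.

4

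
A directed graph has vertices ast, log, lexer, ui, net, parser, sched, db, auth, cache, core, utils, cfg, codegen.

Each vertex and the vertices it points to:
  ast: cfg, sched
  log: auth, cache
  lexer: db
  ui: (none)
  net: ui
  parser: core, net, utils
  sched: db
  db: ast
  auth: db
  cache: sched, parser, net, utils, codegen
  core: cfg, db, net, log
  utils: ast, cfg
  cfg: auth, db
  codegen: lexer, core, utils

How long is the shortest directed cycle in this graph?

3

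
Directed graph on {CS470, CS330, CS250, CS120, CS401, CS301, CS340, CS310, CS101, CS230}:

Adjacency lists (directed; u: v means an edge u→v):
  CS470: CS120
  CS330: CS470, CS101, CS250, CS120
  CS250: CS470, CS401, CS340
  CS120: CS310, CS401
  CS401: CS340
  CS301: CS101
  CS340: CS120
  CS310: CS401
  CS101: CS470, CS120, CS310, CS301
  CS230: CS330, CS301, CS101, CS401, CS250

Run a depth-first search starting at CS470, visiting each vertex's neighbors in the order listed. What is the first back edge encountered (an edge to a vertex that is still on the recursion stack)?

DFS from CS470 (visiting each vertex's neighbors in the order listed); mark gray on enter, black on exit:
CS470 gray
  CS120 gray
    CS310 gray
      CS401 gray
        CS340 gray
          CS340→CS120: CS120 is gray → back edge
First back edge: CS340 → CS120.

CS340->CS120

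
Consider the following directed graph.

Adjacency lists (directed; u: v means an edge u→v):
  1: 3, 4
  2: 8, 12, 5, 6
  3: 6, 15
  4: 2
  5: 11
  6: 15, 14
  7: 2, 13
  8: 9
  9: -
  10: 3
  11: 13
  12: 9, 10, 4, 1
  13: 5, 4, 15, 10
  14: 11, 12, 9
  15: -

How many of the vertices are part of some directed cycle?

A vertex is on a directed cycle iff it belongs to a strongly connected component of size ≥ 2 (or has a self-loop).
The vertices on cycles are {1, 2, 3, 4, 5, 6, 10, 11, 12, 13, 14} — 11 in total.

11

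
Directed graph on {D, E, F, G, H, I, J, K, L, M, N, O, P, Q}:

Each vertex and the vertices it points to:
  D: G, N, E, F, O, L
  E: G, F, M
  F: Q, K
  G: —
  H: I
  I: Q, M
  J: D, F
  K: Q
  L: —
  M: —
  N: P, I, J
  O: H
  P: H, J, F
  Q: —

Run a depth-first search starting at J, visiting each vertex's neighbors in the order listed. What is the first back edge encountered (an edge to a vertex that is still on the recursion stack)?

DFS from J (visiting each vertex's neighbors in the order listed); mark gray on enter, black on exit:
J gray
  D gray
    G gray
    G black
    N gray
      P gray
        H gray
          I gray
            Q gray
            Q black
            M gray
            M black
          I black
        H black
        P→J: J is gray → back edge
First back edge: P → J.

P->J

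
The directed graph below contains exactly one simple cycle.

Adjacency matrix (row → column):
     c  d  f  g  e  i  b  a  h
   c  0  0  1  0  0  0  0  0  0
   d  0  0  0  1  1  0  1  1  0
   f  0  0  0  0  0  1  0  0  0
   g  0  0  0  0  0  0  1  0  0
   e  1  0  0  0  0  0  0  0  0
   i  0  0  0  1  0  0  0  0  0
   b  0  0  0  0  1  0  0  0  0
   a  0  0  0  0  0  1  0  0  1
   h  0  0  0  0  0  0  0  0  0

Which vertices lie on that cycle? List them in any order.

DFS with gray/black marking from g:
g gray
  b gray
    e gray
      c gray
        f gray
          i gray
            i→g: g is gray → back edge
Back edge closes the cycle g → b → e → c → f → i → g; its vertices are {b, c, e, f, g, i}.

b, c, e, f, g, i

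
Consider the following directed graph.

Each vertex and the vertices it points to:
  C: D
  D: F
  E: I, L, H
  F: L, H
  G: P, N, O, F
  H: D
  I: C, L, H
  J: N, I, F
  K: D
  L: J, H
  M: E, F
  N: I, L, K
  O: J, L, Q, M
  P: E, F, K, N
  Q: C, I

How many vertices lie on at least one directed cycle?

A vertex is on a directed cycle iff it belongs to a strongly connected component of size ≥ 2 (or has a self-loop).
The vertices on cycles are {C, D, F, H, I, J, K, L, N} — 9 in total.

9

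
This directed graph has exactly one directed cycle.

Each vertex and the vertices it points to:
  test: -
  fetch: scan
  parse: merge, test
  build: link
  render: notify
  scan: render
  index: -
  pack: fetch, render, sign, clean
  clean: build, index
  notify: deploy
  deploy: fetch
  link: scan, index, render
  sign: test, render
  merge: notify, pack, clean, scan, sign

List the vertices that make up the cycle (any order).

scan, fetch, deploy, notify, render

DFS with gray/black marking from notify:
notify gray
  deploy gray
    fetch gray
      scan gray
        render gray
          render→notify: notify is gray → back edge
Back edge closes the cycle notify → deploy → fetch → scan → render → notify; its vertices are {scan, fetch, deploy, notify, render}.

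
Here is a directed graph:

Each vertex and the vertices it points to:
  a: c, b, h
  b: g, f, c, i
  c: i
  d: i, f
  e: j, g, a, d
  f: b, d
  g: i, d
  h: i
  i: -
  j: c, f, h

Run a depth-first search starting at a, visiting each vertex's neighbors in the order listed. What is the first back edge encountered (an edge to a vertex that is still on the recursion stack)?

DFS from a (visiting each vertex's neighbors in the order listed); mark gray on enter, black on exit:
a gray
  c gray
    i gray
    i black
  c black
  b gray
    g gray
      g→i: i black — skip
      d gray
        d→i: i black — skip
        f gray
          f→b: b is gray → back edge
First back edge: f → b.

f->b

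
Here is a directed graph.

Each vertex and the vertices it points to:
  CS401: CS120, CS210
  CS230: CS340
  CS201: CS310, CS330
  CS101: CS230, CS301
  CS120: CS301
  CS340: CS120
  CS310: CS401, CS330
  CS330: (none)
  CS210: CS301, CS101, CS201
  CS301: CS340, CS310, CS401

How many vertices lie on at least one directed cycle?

A vertex is on a directed cycle iff it belongs to a strongly connected component of size ≥ 2 (or has a self-loop).
The vertices on cycles are {CS101, CS120, CS201, CS210, CS230, CS301, CS310, CS340, CS401} — 9 in total.

9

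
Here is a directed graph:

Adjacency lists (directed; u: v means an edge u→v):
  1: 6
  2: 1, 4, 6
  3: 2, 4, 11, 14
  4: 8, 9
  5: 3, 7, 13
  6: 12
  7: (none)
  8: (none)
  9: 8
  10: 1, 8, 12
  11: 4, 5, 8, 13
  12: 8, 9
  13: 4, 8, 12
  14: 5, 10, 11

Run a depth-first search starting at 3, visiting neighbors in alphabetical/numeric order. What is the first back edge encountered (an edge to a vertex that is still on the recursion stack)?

DFS from 3 (visiting neighbors in alphabetical/numeric order); mark gray on enter, black on exit:
3 gray
  2 gray
    1 gray
      6 gray
        12 gray
          8 gray
          8 black
          9 gray
            9→8: 8 black — skip
          9 black
        12 black
      6 black
    1 black
    4 gray
      4→8: 8 black — skip
      4→9: 9 black — skip
    4 black
    2→6: 6 black — skip
  2 black
  3→4: 4 black — skip
  11 gray
    11→4: 4 black — skip
    5 gray
      5→3: 3 is gray → back edge
First back edge: 5 → 3.

5→3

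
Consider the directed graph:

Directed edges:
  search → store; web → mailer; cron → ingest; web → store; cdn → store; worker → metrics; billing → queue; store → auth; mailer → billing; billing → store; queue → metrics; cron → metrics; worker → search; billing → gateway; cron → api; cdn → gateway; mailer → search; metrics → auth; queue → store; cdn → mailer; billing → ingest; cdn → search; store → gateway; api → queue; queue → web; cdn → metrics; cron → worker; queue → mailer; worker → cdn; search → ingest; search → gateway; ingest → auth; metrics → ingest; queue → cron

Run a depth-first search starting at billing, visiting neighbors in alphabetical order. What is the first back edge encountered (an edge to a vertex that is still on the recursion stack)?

DFS from billing (visiting neighbors in alphabetical order); mark gray on enter, black on exit:
billing gray
  gateway gray
  gateway black
  ingest gray
    auth gray
    auth black
  ingest black
  queue gray
    cron gray
      api gray
        api→queue: queue is gray → back edge
First back edge: api → queue.

api->queue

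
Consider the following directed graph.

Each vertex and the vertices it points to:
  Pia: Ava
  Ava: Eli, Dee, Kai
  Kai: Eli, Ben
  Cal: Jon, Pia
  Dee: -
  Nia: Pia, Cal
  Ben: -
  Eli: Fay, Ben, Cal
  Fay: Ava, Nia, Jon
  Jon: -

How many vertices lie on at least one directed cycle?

7

A vertex is on a directed cycle iff it belongs to a strongly connected component of size ≥ 2 (or has a self-loop).
The vertices on cycles are {Ava, Cal, Eli, Fay, Kai, Nia, Pia} — 7 in total.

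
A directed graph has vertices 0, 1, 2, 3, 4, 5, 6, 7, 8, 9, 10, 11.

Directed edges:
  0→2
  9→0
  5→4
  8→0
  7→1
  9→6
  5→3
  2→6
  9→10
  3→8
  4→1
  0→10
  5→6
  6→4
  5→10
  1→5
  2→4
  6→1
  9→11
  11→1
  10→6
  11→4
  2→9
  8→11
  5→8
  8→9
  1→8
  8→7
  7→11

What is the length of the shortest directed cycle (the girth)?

3

For each vertex v, BFS finds the shortest path from v back to v.
The shortest such closed walk is 5 → 6 → 1 → 5, length 3.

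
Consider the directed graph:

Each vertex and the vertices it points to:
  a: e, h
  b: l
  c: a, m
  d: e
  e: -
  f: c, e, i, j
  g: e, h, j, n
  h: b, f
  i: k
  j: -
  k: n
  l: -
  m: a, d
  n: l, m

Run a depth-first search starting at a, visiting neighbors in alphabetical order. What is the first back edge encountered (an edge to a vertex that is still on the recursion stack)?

c->a

DFS from a (visiting neighbors in alphabetical order); mark gray on enter, black on exit:
a gray
  e gray
  e black
  h gray
    b gray
      l gray
      l black
    b black
    f gray
      c gray
        c→a: a is gray → back edge
First back edge: c → a.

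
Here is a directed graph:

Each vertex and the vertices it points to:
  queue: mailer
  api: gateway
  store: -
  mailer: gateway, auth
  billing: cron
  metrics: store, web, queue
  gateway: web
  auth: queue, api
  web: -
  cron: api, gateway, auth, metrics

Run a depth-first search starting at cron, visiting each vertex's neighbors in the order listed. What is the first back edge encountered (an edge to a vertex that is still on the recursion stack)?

DFS from cron (visiting each vertex's neighbors in the order listed); mark gray on enter, black on exit:
cron gray
  api gray
    gateway gray
      web gray
      web black
    gateway black
  api black
  cron→gateway: gateway black — skip
  auth gray
    queue gray
      mailer gray
        mailer→gateway: gateway black — skip
        mailer→auth: auth is gray → back edge
First back edge: mailer → auth.

mailer→auth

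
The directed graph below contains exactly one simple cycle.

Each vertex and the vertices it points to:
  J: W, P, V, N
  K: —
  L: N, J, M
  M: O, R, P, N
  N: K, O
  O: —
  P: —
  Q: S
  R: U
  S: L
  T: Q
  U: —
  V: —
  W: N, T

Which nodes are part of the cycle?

DFS with gray/black marking from L:
L gray
  N gray
    K gray
    K black
    O gray
    O black
  N black
  J gray
    W gray
      W→N: N black — skip
      T gray
        Q gray
          S gray
            S→L: L is gray → back edge
Back edge closes the cycle L → J → W → T → Q → S → L; its vertices are {J, L, Q, S, T, W}.

J, L, Q, S, T, W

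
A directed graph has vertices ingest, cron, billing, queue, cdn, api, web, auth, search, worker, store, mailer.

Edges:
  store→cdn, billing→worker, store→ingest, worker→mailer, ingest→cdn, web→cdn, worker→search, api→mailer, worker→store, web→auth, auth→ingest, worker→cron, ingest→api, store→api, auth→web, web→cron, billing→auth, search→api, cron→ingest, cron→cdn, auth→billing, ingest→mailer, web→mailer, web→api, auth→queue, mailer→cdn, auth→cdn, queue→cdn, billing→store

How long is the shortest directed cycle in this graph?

For each vertex v, BFS finds the shortest path from v back to v.
The shortest such closed walk is auth → web → auth, length 2.

2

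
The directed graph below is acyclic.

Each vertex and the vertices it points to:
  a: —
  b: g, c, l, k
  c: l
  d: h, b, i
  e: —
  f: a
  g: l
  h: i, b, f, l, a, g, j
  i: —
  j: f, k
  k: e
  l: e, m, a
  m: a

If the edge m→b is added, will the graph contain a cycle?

Adding m→b creates a cycle iff b can already reach m.
Path from b: b → l → m.
So b → … → m → b is a cycle.

Yes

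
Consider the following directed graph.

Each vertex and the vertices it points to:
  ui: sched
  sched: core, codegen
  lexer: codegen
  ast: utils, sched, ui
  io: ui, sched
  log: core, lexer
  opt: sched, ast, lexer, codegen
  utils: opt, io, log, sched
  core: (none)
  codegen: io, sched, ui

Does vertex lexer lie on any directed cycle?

No

lexer lies on a cycle iff there is a path from lexer back to itself.
Exploring from lexer, it never reaches itself; equivalently, its strongly connected component is a singleton.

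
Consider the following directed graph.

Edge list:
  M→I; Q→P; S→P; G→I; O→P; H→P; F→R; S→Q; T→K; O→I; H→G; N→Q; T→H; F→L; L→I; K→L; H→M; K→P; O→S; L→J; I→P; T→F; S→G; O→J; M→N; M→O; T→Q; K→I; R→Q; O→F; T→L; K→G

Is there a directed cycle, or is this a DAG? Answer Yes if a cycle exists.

DFS with white/gray/black marking, starting from F:
F gray
  L gray
    I gray
      P gray
      P black
    I black
    J gray
    J black
  L black
  R gray
    Q gray
      Q→P: P black — skip
    Q black
  R black
F black
G gray
  G→I: I black — skip
G black
H gray
  H→G: G black — skip
  H→P: P black — skip
  M gray
    M→I: I black — skip
    O gray
      O→J: J black — skip
      S gray
        S→G: G black — skip
        S→P: P black — skip
        S→Q: Q black — skip
      S black
      O→P: P black — skip
      O→I: I black — skip
      O→F: F black — skip
    O black
    N gray
      N→Q: Q black — skip
    N black
  M black
H black
K gray
  K→G: G black — skip
  K→L: L black — skip
  K→I: I black — skip
  K→P: P black — skip
K black
T gray
  T→Q: Q black — skip
  T→H: H black — skip
  T→K: K black — skip
  T→F: F black — skip
  T→L: L black — skip
T black
Every edge goes to a white or black vertex — no back edge, so the graph is acyclic.

No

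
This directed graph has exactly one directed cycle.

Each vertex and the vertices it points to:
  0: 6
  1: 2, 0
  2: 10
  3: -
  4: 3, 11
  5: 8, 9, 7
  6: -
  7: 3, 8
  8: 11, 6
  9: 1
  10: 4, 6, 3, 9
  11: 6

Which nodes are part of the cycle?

DFS with gray/black marking from 9:
9 gray
  1 gray
    2 gray
      10 gray
        4 gray
          3 gray
          3 black
          11 gray
            6 gray
            6 black
          11 black
        4 black
        10→6: 6 black — skip
        10→3: 3 black — skip
        10→9: 9 is gray → back edge
Back edge closes the cycle 9 → 1 → 2 → 10 → 9; its vertices are {1, 2, 9, 10}.

1, 2, 9, 10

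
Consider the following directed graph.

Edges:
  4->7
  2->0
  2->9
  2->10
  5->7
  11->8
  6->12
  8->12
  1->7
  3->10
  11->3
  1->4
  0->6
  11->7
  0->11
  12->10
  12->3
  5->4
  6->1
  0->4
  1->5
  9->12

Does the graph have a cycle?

No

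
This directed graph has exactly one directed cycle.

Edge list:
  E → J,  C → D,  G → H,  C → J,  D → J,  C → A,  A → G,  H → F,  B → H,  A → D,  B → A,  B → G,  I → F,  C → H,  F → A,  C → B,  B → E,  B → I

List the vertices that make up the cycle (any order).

A, F, G, H

DFS with gray/black marking from A:
A gray
  D gray
    J gray
    J black
  D black
  G gray
    H gray
      F gray
        F→A: A is gray → back edge
Back edge closes the cycle A → G → H → F → A; its vertices are {A, F, G, H}.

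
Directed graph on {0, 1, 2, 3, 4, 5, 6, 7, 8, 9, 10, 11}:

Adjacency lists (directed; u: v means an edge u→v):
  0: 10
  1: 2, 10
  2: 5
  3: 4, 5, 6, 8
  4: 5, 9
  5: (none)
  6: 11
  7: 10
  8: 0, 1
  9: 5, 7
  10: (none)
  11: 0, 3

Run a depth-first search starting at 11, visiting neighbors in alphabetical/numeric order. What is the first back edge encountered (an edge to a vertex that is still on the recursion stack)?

6→11

DFS from 11 (visiting neighbors in alphabetical/numeric order); mark gray on enter, black on exit:
11 gray
  0 gray
    10 gray
    10 black
  0 black
  3 gray
    4 gray
      5 gray
      5 black
      9 gray
        9→5: 5 black — skip
        7 gray
          7→10: 10 black — skip
        7 black
      9 black
    4 black
    3→5: 5 black — skip
    6 gray
      6→11: 11 is gray → back edge
First back edge: 6 → 11.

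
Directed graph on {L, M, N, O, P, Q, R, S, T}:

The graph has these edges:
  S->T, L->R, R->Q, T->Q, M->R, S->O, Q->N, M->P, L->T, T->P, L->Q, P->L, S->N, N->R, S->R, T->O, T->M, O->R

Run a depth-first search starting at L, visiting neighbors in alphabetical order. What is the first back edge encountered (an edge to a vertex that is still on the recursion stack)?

R→Q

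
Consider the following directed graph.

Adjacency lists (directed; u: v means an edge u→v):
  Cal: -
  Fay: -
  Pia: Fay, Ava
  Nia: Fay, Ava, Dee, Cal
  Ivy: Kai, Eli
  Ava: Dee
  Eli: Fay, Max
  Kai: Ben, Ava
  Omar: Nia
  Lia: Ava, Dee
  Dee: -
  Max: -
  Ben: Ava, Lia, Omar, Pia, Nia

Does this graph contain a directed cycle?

No

DFS with white/gray/black marking, starting from Eli:
Eli gray
  Fay gray
  Fay black
  Max gray
  Max black
Eli black
Cal gray
Cal black
Pia gray
  Pia→Fay: Fay black — skip
  Ava gray
    Dee gray
    Dee black
  Ava black
Pia black
Nia gray
  Nia→Fay: Fay black — skip
  Nia→Ava: Ava black — skip
  Nia→Dee: Dee black — skip
  Nia→Cal: Cal black — skip
Nia black
Ivy gray
  Kai gray
    Ben gray
      Ben→Ava: Ava black — skip
      Lia gray
        Lia→Ava: Ava black — skip
        Lia→Dee: Dee black — skip
      Lia black
      Omar gray
        Omar→Nia: Nia black — skip
      Omar black
      Ben→Pia: Pia black — skip
      Ben→Nia: Nia black — skip
    Ben black
    Kai→Ava: Ava black — skip
  Kai black
  Ivy→Eli: Eli black — skip
Ivy black
Every edge goes to a white or black vertex — no back edge, so the graph is acyclic.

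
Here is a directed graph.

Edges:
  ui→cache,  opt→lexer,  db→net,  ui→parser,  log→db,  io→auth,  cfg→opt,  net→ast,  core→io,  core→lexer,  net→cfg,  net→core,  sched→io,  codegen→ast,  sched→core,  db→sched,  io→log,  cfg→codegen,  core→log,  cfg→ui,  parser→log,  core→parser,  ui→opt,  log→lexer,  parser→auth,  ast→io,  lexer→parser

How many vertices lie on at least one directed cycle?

13

A vertex is on a directed cycle iff it belongs to a strongly connected component of size ≥ 2 (or has a self-loop).
The vertices on cycles are {db, io, ui, ast, cfg, log, net, opt, core, lexer, sched, parser, codegen} — 13 in total.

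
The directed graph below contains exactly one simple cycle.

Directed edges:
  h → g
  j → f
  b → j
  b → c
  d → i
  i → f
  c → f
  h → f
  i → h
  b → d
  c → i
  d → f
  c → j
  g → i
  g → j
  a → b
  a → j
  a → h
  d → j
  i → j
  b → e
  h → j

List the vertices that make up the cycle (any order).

DFS with gray/black marking from h:
h gray
  f gray
  f black
  g gray
    i gray
      i→h: h is gray → back edge
Back edge closes the cycle h → g → i → h; its vertices are {g, h, i}.

g, h, i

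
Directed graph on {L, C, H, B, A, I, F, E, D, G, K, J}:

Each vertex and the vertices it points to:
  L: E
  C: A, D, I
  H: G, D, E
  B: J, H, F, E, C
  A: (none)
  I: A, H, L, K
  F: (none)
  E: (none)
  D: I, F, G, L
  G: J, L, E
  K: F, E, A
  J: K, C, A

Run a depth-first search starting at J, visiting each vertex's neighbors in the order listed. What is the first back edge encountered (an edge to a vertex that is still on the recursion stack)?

DFS from J (visiting each vertex's neighbors in the order listed); mark gray on enter, black on exit:
J gray
  K gray
    F gray
    F black
    E gray
    E black
    A gray
    A black
  K black
  C gray
    C→A: A black — skip
    D gray
      I gray
        I→A: A black — skip
        H gray
          G gray
            G→J: J is gray → back edge
First back edge: G → J.

G->J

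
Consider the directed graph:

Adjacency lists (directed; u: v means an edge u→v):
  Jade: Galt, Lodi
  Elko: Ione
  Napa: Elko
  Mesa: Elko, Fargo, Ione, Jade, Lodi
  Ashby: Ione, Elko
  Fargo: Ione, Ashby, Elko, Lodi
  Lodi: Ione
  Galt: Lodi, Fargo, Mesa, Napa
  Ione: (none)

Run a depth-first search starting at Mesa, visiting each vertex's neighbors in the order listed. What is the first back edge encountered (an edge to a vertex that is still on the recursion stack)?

DFS from Mesa (visiting each vertex's neighbors in the order listed); mark gray on enter, black on exit:
Mesa gray
  Elko gray
    Ione gray
    Ione black
  Elko black
  Fargo gray
    Fargo→Ione: Ione black — skip
    Ashby gray
      Ashby→Ione: Ione black — skip
      Ashby→Elko: Elko black — skip
    Ashby black
    Fargo→Elko: Elko black — skip
    Lodi gray
      Lodi→Ione: Ione black — skip
    Lodi black
  Fargo black
  Mesa→Ione: Ione black — skip
  Jade gray
    Galt gray
      Galt→Lodi: Lodi black — skip
      Galt→Fargo: Fargo black — skip
      Galt→Mesa: Mesa is gray → back edge
First back edge: Galt → Mesa.

Galt→Mesa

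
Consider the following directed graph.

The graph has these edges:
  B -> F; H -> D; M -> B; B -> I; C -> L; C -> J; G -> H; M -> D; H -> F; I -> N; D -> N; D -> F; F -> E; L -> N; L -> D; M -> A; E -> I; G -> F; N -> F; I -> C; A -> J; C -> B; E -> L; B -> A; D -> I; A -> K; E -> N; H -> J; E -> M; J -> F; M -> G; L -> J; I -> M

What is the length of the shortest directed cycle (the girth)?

3

For each vertex v, BFS finds the shortest path from v back to v.
The shortest such closed walk is E → N → F → E, length 3.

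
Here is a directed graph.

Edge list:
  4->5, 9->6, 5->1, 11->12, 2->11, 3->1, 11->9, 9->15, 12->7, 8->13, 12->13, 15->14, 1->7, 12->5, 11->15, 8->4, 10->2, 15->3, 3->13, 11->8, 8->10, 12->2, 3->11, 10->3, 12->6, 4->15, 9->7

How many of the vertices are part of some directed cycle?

9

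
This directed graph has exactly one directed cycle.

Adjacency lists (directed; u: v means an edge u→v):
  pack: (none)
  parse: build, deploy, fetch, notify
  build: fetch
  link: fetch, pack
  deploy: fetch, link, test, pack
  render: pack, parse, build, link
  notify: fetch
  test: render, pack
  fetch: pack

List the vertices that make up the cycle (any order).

DFS with gray/black marking from render:
render gray
  pack gray
  pack black
  parse gray
    build gray
      fetch gray
        fetch→pack: pack black — skip
      fetch black
    build black
    deploy gray
      deploy→fetch: fetch black — skip
      link gray
        link→fetch: fetch black — skip
        link→pack: pack black — skip
      link black
      test gray
        test→render: render is gray → back edge
Back edge closes the cycle render → parse → deploy → test → render; its vertices are {test, parse, deploy, render}.

test, parse, deploy, render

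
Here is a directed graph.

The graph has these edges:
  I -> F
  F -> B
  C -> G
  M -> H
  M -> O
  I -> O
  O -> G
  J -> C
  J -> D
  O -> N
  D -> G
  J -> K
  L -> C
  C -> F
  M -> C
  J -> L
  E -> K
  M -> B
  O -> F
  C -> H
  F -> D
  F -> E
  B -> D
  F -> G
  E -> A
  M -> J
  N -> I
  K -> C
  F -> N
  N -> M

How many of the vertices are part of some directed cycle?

10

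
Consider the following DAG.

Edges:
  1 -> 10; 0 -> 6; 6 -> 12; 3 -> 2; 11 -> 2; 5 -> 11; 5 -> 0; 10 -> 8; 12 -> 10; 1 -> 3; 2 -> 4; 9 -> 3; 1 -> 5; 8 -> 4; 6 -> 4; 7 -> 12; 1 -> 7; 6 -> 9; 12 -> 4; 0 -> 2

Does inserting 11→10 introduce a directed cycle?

No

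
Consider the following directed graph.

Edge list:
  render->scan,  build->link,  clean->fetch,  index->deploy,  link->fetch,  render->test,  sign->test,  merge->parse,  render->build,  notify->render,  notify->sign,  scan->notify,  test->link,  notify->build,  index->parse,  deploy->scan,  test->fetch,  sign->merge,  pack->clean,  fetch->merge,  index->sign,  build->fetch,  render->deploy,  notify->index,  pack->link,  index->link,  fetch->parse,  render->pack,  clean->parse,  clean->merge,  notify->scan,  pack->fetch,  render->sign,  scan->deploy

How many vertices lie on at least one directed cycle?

A vertex is on a directed cycle iff it belongs to a strongly connected component of size ≥ 2 (or has a self-loop).
The vertices on cycles are {scan, index, deploy, notify, render} — 5 in total.

5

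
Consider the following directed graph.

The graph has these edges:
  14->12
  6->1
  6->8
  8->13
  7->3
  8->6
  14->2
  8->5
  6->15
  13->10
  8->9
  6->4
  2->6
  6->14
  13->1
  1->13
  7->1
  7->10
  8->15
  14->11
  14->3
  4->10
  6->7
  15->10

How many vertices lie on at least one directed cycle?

6

A vertex is on a directed cycle iff it belongs to a strongly connected component of size ≥ 2 (or has a self-loop).
The vertices on cycles are {1, 2, 6, 8, 13, 14} — 6 in total.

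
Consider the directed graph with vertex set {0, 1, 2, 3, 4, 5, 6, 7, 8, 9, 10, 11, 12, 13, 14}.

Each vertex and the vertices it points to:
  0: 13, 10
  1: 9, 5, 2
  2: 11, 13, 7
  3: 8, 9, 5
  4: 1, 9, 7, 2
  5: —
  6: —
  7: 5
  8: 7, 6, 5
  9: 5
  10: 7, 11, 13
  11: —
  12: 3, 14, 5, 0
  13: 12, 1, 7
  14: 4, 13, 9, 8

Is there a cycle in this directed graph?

DFS with white/gray/black marking, starting from 9:
9 gray
  5 gray
  5 black
9 black
0 gray
  13 gray
    12 gray
      3 gray
        8 gray
          7 gray
            7→5: 5 black — skip
          7 black
          6 gray
          6 black
          8→5: 5 black — skip
        8 black
        3→9: 9 black — skip
        3→5: 5 black — skip
      3 black
      14 gray
        4 gray
          1 gray
            1→9: 9 black — skip
            1→5: 5 black — skip
            2 gray
              11 gray
              11 black
              2→13: 13 is gray → back edge
Back edge found, so a cycle exists: 13 → 12 → 14 → 4 → 1 → 2 → 13.

Yes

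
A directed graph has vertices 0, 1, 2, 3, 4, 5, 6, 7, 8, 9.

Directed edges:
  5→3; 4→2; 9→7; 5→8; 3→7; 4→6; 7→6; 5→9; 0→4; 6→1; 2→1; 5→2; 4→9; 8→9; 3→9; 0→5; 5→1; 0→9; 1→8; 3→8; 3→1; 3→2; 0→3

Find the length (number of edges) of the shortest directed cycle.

For each vertex v, BFS finds the shortest path from v back to v.
The shortest such closed walk is 9 → 7 → 6 → 1 → 8 → 9, length 5.

5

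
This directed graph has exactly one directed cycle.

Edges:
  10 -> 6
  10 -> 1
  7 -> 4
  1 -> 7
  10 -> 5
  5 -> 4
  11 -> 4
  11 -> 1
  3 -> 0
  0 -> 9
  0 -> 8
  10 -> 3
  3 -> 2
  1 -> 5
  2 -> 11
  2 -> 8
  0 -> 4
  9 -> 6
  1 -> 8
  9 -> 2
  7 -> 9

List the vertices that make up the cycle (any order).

DFS with gray/black marking from 1:
1 gray
  8 gray
  8 black
  5 gray
    4 gray
    4 black
  5 black
  7 gray
    7→4: 4 black — skip
    9 gray
      6 gray
      6 black
      2 gray
        11 gray
          11→1: 1 is gray → back edge
Back edge closes the cycle 1 → 7 → 9 → 2 → 11 → 1; its vertices are {1, 2, 7, 9, 11}.

1, 2, 7, 9, 11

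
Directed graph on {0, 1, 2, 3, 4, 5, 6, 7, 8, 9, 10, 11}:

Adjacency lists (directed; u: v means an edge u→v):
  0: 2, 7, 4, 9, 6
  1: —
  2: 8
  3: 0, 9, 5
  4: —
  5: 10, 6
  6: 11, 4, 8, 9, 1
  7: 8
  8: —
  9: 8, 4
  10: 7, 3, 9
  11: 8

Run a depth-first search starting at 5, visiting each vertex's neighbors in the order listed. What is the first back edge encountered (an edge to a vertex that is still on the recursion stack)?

DFS from 5 (visiting each vertex's neighbors in the order listed); mark gray on enter, black on exit:
5 gray
  10 gray
    7 gray
      8 gray
      8 black
    7 black
    3 gray
      0 gray
        2 gray
          2→8: 8 black — skip
        2 black
        0→7: 7 black — skip
        4 gray
        4 black
        9 gray
          9→8: 8 black — skip
          9→4: 4 black — skip
        9 black
        6 gray
          11 gray
            11→8: 8 black — skip
          11 black
          6→4: 4 black — skip
          6→8: 8 black — skip
          6→9: 9 black — skip
          1 gray
          1 black
        6 black
      0 black
      3→9: 9 black — skip
      3→5: 5 is gray → back edge
First back edge: 3 → 5.

3→5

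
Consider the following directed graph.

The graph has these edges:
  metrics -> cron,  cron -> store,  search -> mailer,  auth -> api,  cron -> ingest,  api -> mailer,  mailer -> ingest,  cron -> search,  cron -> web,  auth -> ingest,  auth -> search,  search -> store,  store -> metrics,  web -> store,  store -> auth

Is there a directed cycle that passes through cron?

Yes

cron is on a cycle iff cron can reach itself via ≥1 edge.
cron → store → metrics → cron — yes.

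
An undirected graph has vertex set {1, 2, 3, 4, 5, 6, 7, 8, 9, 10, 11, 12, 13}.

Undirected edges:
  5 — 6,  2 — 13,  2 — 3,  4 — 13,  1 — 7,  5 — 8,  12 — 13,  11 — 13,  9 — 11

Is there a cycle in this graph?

No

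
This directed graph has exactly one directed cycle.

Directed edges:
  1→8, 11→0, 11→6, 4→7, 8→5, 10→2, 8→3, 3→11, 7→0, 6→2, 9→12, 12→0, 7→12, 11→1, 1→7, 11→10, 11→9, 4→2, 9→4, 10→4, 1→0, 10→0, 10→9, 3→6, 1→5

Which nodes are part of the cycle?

DFS with gray/black marking from 8:
8 gray
  3 gray
    6 gray
      2 gray
      2 black
    6 black
    11 gray
      10 gray
        10→2: 2 black — skip
        4 gray
          7 gray
            12 gray
              0 gray
              0 black
            12 black
            7→0: 0 black — skip
          7 black
          4→2: 2 black — skip
        4 black
        9 gray
          9→12: 12 black — skip
          9→4: 4 black — skip
        9 black
        10→0: 0 black — skip
      10 black
      1 gray
        1→8: 8 is gray → back edge
Back edge closes the cycle 8 → 3 → 11 → 1 → 8; its vertices are {1, 3, 8, 11}.

1, 3, 8, 11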